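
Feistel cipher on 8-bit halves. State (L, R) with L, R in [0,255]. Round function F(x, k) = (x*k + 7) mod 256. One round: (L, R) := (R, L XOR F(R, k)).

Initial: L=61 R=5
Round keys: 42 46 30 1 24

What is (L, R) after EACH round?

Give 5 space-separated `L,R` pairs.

Answer: 5,228 228,250 250,183 183,68 68,208

Derivation:
Round 1 (k=42): L=5 R=228
Round 2 (k=46): L=228 R=250
Round 3 (k=30): L=250 R=183
Round 4 (k=1): L=183 R=68
Round 5 (k=24): L=68 R=208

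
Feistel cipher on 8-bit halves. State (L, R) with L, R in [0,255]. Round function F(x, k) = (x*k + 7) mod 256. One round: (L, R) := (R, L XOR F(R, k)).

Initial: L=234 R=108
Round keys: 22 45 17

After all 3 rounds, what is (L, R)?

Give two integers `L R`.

Round 1 (k=22): L=108 R=165
Round 2 (k=45): L=165 R=100
Round 3 (k=17): L=100 R=14

Answer: 100 14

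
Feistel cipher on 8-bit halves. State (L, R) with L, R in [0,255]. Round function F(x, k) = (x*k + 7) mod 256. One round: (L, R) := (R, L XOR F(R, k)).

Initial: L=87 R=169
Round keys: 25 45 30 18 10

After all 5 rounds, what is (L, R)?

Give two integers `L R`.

Answer: 176 121

Derivation:
Round 1 (k=25): L=169 R=223
Round 2 (k=45): L=223 R=147
Round 3 (k=30): L=147 R=158
Round 4 (k=18): L=158 R=176
Round 5 (k=10): L=176 R=121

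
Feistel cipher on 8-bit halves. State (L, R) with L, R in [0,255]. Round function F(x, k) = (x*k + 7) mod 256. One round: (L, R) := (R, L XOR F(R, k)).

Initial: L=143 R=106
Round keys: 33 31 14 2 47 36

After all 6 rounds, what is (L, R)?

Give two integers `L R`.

Answer: 174 57

Derivation:
Round 1 (k=33): L=106 R=62
Round 2 (k=31): L=62 R=227
Round 3 (k=14): L=227 R=79
Round 4 (k=2): L=79 R=70
Round 5 (k=47): L=70 R=174
Round 6 (k=36): L=174 R=57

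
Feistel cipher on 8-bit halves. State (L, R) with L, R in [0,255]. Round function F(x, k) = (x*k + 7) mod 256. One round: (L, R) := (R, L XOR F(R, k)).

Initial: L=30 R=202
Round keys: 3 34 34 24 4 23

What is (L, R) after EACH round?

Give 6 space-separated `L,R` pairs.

Answer: 202,123 123,151 151,110 110,192 192,105 105,182

Derivation:
Round 1 (k=3): L=202 R=123
Round 2 (k=34): L=123 R=151
Round 3 (k=34): L=151 R=110
Round 4 (k=24): L=110 R=192
Round 5 (k=4): L=192 R=105
Round 6 (k=23): L=105 R=182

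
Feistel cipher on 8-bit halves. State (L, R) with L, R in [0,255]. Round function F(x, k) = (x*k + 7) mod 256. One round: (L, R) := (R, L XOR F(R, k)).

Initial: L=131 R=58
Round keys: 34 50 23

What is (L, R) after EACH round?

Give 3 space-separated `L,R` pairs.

Answer: 58,56 56,205 205,74

Derivation:
Round 1 (k=34): L=58 R=56
Round 2 (k=50): L=56 R=205
Round 3 (k=23): L=205 R=74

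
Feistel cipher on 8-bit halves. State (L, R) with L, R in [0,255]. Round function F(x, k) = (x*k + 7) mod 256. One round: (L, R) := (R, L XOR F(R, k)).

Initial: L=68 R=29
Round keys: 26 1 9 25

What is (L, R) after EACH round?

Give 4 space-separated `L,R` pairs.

Answer: 29,189 189,217 217,21 21,205

Derivation:
Round 1 (k=26): L=29 R=189
Round 2 (k=1): L=189 R=217
Round 3 (k=9): L=217 R=21
Round 4 (k=25): L=21 R=205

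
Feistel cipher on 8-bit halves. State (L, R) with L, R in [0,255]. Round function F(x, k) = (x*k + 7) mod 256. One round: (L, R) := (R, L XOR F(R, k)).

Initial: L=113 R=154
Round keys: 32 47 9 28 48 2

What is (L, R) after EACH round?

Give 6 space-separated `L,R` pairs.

Answer: 154,54 54,107 107,252 252,252 252,187 187,129

Derivation:
Round 1 (k=32): L=154 R=54
Round 2 (k=47): L=54 R=107
Round 3 (k=9): L=107 R=252
Round 4 (k=28): L=252 R=252
Round 5 (k=48): L=252 R=187
Round 6 (k=2): L=187 R=129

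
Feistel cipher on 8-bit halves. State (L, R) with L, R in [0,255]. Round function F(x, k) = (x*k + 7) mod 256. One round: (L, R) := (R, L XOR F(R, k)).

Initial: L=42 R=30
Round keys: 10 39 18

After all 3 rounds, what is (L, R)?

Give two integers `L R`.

Round 1 (k=10): L=30 R=25
Round 2 (k=39): L=25 R=200
Round 3 (k=18): L=200 R=14

Answer: 200 14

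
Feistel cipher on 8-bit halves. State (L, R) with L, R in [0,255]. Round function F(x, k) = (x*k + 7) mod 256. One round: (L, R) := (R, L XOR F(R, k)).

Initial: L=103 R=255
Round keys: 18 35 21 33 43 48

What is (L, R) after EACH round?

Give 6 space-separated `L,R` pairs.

Answer: 255,146 146,2 2,163 163,8 8,252 252,79

Derivation:
Round 1 (k=18): L=255 R=146
Round 2 (k=35): L=146 R=2
Round 3 (k=21): L=2 R=163
Round 4 (k=33): L=163 R=8
Round 5 (k=43): L=8 R=252
Round 6 (k=48): L=252 R=79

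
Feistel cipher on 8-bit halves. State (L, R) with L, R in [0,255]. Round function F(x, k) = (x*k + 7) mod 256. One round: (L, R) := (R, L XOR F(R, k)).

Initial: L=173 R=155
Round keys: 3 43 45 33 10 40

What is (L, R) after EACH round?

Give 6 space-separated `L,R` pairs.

Answer: 155,117 117,53 53,45 45,225 225,252 252,134

Derivation:
Round 1 (k=3): L=155 R=117
Round 2 (k=43): L=117 R=53
Round 3 (k=45): L=53 R=45
Round 4 (k=33): L=45 R=225
Round 5 (k=10): L=225 R=252
Round 6 (k=40): L=252 R=134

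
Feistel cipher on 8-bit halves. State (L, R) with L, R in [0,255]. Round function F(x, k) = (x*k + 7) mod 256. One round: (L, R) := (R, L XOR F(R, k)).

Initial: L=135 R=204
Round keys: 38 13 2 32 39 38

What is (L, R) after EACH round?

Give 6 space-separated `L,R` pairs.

Answer: 204,200 200,227 227,5 5,68 68,102 102,111

Derivation:
Round 1 (k=38): L=204 R=200
Round 2 (k=13): L=200 R=227
Round 3 (k=2): L=227 R=5
Round 4 (k=32): L=5 R=68
Round 5 (k=39): L=68 R=102
Round 6 (k=38): L=102 R=111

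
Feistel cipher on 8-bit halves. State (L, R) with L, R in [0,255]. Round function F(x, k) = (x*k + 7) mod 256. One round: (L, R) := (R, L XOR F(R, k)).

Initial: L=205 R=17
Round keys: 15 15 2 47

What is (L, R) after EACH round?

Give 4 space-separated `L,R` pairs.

Answer: 17,203 203,253 253,202 202,224

Derivation:
Round 1 (k=15): L=17 R=203
Round 2 (k=15): L=203 R=253
Round 3 (k=2): L=253 R=202
Round 4 (k=47): L=202 R=224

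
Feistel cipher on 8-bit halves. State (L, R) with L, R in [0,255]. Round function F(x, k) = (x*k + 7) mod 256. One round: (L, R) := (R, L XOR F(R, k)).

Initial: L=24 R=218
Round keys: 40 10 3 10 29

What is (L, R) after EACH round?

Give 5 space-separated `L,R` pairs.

Answer: 218,15 15,71 71,211 211,2 2,146

Derivation:
Round 1 (k=40): L=218 R=15
Round 2 (k=10): L=15 R=71
Round 3 (k=3): L=71 R=211
Round 4 (k=10): L=211 R=2
Round 5 (k=29): L=2 R=146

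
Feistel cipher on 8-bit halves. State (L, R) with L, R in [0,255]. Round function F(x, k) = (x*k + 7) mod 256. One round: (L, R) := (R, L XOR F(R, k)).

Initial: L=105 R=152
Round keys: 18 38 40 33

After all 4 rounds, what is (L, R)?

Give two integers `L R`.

Round 1 (k=18): L=152 R=222
Round 2 (k=38): L=222 R=99
Round 3 (k=40): L=99 R=161
Round 4 (k=33): L=161 R=171

Answer: 161 171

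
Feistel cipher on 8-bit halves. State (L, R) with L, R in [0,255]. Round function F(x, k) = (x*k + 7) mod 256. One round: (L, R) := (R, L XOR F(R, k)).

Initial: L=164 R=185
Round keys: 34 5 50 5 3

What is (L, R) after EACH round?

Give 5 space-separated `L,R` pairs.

Round 1 (k=34): L=185 R=61
Round 2 (k=5): L=61 R=129
Round 3 (k=50): L=129 R=4
Round 4 (k=5): L=4 R=154
Round 5 (k=3): L=154 R=209

Answer: 185,61 61,129 129,4 4,154 154,209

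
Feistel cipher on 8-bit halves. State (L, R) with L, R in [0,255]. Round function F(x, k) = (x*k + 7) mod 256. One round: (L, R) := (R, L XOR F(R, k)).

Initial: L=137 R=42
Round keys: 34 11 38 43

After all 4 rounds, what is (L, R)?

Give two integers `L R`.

Answer: 67 175

Derivation:
Round 1 (k=34): L=42 R=18
Round 2 (k=11): L=18 R=231
Round 3 (k=38): L=231 R=67
Round 4 (k=43): L=67 R=175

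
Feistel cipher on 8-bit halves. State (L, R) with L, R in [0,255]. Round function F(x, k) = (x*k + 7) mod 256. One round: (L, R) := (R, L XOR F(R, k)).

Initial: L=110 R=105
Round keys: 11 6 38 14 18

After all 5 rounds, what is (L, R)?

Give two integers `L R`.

Answer: 47 186

Derivation:
Round 1 (k=11): L=105 R=228
Round 2 (k=6): L=228 R=54
Round 3 (k=38): L=54 R=239
Round 4 (k=14): L=239 R=47
Round 5 (k=18): L=47 R=186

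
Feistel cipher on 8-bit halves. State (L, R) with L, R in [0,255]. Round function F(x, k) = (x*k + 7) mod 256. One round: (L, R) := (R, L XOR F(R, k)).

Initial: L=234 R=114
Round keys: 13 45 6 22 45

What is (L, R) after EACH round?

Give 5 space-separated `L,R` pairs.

Round 1 (k=13): L=114 R=59
Round 2 (k=45): L=59 R=20
Round 3 (k=6): L=20 R=68
Round 4 (k=22): L=68 R=203
Round 5 (k=45): L=203 R=242

Answer: 114,59 59,20 20,68 68,203 203,242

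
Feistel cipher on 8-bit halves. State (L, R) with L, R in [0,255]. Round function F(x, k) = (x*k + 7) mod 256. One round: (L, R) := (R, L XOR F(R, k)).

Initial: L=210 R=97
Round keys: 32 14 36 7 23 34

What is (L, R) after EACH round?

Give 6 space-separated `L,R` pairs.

Answer: 97,245 245,12 12,66 66,217 217,196 196,214

Derivation:
Round 1 (k=32): L=97 R=245
Round 2 (k=14): L=245 R=12
Round 3 (k=36): L=12 R=66
Round 4 (k=7): L=66 R=217
Round 5 (k=23): L=217 R=196
Round 6 (k=34): L=196 R=214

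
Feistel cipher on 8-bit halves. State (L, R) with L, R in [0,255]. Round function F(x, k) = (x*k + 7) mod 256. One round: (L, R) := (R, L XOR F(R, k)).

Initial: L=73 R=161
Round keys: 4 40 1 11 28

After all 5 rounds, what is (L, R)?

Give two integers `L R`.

Round 1 (k=4): L=161 R=194
Round 2 (k=40): L=194 R=246
Round 3 (k=1): L=246 R=63
Round 4 (k=11): L=63 R=74
Round 5 (k=28): L=74 R=32

Answer: 74 32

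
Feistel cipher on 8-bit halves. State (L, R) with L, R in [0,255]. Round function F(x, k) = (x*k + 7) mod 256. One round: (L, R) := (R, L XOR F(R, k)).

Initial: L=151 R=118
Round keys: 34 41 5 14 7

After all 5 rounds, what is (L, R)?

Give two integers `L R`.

Answer: 50 249

Derivation:
Round 1 (k=34): L=118 R=36
Round 2 (k=41): L=36 R=189
Round 3 (k=5): L=189 R=156
Round 4 (k=14): L=156 R=50
Round 5 (k=7): L=50 R=249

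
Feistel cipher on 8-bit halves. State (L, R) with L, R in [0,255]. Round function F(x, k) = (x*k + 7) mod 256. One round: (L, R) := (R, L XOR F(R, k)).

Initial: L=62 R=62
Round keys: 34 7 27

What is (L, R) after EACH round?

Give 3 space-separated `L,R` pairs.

Round 1 (k=34): L=62 R=125
Round 2 (k=7): L=125 R=76
Round 3 (k=27): L=76 R=118

Answer: 62,125 125,76 76,118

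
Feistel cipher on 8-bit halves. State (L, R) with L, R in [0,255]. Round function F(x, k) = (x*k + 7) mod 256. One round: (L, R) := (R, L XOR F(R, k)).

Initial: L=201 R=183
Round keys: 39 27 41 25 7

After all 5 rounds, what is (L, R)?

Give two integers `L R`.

Answer: 17 219

Derivation:
Round 1 (k=39): L=183 R=33
Round 2 (k=27): L=33 R=53
Round 3 (k=41): L=53 R=165
Round 4 (k=25): L=165 R=17
Round 5 (k=7): L=17 R=219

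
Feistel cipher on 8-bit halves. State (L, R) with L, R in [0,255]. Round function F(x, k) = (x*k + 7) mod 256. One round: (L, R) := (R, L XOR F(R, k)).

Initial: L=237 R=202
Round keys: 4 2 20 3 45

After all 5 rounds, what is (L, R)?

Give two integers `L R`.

Round 1 (k=4): L=202 R=194
Round 2 (k=2): L=194 R=65
Round 3 (k=20): L=65 R=217
Round 4 (k=3): L=217 R=211
Round 5 (k=45): L=211 R=199

Answer: 211 199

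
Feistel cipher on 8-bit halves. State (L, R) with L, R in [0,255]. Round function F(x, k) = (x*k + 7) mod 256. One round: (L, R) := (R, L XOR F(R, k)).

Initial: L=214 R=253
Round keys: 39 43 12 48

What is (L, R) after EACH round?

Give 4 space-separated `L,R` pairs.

Round 1 (k=39): L=253 R=68
Round 2 (k=43): L=68 R=142
Round 3 (k=12): L=142 R=235
Round 4 (k=48): L=235 R=153

Answer: 253,68 68,142 142,235 235,153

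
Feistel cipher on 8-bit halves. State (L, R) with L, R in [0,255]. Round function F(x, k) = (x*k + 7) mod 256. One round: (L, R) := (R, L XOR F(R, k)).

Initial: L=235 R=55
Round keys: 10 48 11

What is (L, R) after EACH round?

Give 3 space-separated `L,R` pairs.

Answer: 55,198 198,16 16,113

Derivation:
Round 1 (k=10): L=55 R=198
Round 2 (k=48): L=198 R=16
Round 3 (k=11): L=16 R=113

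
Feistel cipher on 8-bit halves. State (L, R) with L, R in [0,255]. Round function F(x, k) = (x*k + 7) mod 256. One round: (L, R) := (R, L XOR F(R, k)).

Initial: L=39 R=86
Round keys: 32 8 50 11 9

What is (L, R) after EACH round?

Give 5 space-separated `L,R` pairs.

Answer: 86,224 224,81 81,57 57,43 43,179

Derivation:
Round 1 (k=32): L=86 R=224
Round 2 (k=8): L=224 R=81
Round 3 (k=50): L=81 R=57
Round 4 (k=11): L=57 R=43
Round 5 (k=9): L=43 R=179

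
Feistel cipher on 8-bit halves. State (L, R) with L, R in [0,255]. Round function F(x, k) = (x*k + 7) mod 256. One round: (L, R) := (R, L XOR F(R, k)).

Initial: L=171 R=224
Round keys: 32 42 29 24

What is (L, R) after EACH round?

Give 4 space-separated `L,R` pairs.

Answer: 224,172 172,223 223,230 230,72

Derivation:
Round 1 (k=32): L=224 R=172
Round 2 (k=42): L=172 R=223
Round 3 (k=29): L=223 R=230
Round 4 (k=24): L=230 R=72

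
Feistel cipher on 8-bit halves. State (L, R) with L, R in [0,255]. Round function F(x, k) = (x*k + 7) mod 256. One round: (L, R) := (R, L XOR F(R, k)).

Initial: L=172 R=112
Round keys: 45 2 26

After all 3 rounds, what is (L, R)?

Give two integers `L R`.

Round 1 (k=45): L=112 R=27
Round 2 (k=2): L=27 R=77
Round 3 (k=26): L=77 R=194

Answer: 77 194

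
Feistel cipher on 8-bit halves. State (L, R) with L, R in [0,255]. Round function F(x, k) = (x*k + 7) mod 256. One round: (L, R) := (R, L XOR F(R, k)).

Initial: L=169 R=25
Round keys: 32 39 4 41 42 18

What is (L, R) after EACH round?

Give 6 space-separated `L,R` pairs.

Answer: 25,142 142,176 176,73 73,8 8,30 30,43

Derivation:
Round 1 (k=32): L=25 R=142
Round 2 (k=39): L=142 R=176
Round 3 (k=4): L=176 R=73
Round 4 (k=41): L=73 R=8
Round 5 (k=42): L=8 R=30
Round 6 (k=18): L=30 R=43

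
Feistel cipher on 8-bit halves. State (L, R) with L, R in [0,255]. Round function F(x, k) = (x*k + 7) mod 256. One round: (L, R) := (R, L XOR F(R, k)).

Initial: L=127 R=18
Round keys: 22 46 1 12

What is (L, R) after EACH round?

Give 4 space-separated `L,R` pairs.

Answer: 18,236 236,125 125,104 104,154

Derivation:
Round 1 (k=22): L=18 R=236
Round 2 (k=46): L=236 R=125
Round 3 (k=1): L=125 R=104
Round 4 (k=12): L=104 R=154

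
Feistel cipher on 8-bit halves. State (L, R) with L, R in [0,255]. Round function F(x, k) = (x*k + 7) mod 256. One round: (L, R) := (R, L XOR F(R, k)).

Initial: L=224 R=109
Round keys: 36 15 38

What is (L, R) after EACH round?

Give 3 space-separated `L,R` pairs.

Round 1 (k=36): L=109 R=187
Round 2 (k=15): L=187 R=145
Round 3 (k=38): L=145 R=54

Answer: 109,187 187,145 145,54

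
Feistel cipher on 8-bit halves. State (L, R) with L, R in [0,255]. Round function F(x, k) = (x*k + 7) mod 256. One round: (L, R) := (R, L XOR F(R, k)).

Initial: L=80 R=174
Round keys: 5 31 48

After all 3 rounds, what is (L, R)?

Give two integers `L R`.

Answer: 196 250

Derivation:
Round 1 (k=5): L=174 R=61
Round 2 (k=31): L=61 R=196
Round 3 (k=48): L=196 R=250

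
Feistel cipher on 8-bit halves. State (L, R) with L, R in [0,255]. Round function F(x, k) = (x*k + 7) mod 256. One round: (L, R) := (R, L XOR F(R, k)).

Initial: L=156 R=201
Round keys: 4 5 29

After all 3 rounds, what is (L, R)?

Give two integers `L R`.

Answer: 83 217

Derivation:
Round 1 (k=4): L=201 R=183
Round 2 (k=5): L=183 R=83
Round 3 (k=29): L=83 R=217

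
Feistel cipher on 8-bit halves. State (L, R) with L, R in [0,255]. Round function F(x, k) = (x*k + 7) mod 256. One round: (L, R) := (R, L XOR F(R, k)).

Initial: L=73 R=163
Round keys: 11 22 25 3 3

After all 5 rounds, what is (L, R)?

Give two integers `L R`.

Answer: 61 234

Derivation:
Round 1 (k=11): L=163 R=65
Round 2 (k=22): L=65 R=62
Round 3 (k=25): L=62 R=84
Round 4 (k=3): L=84 R=61
Round 5 (k=3): L=61 R=234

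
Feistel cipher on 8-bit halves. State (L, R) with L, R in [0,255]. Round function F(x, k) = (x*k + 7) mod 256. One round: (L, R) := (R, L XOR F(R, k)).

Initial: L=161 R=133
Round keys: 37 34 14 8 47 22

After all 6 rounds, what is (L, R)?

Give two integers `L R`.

Round 1 (k=37): L=133 R=225
Round 2 (k=34): L=225 R=108
Round 3 (k=14): L=108 R=14
Round 4 (k=8): L=14 R=27
Round 5 (k=47): L=27 R=242
Round 6 (k=22): L=242 R=200

Answer: 242 200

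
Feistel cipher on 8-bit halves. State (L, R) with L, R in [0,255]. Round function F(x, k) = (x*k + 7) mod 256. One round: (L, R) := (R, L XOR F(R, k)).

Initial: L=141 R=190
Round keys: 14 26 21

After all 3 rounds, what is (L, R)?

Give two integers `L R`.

Round 1 (k=14): L=190 R=230
Round 2 (k=26): L=230 R=221
Round 3 (k=21): L=221 R=206

Answer: 221 206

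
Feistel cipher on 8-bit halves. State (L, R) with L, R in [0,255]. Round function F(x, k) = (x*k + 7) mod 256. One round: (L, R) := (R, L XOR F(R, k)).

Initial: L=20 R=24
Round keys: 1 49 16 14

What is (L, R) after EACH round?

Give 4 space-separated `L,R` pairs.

Round 1 (k=1): L=24 R=11
Round 2 (k=49): L=11 R=58
Round 3 (k=16): L=58 R=172
Round 4 (k=14): L=172 R=85

Answer: 24,11 11,58 58,172 172,85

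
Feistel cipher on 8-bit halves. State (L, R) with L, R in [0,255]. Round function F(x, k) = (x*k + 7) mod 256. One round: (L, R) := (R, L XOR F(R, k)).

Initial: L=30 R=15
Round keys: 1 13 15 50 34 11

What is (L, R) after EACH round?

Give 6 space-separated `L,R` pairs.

Answer: 15,8 8,96 96,175 175,85 85,254 254,164

Derivation:
Round 1 (k=1): L=15 R=8
Round 2 (k=13): L=8 R=96
Round 3 (k=15): L=96 R=175
Round 4 (k=50): L=175 R=85
Round 5 (k=34): L=85 R=254
Round 6 (k=11): L=254 R=164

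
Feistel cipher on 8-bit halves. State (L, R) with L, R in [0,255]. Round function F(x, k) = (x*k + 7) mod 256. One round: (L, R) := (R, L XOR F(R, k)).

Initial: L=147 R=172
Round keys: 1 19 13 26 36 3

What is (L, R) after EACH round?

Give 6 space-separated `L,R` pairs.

Answer: 172,32 32,203 203,118 118,200 200,81 81,50

Derivation:
Round 1 (k=1): L=172 R=32
Round 2 (k=19): L=32 R=203
Round 3 (k=13): L=203 R=118
Round 4 (k=26): L=118 R=200
Round 5 (k=36): L=200 R=81
Round 6 (k=3): L=81 R=50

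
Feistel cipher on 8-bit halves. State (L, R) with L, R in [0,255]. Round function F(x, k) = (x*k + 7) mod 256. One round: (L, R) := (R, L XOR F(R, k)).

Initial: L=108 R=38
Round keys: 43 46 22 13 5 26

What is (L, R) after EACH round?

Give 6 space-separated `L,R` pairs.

Round 1 (k=43): L=38 R=5
Round 2 (k=46): L=5 R=203
Round 3 (k=22): L=203 R=124
Round 4 (k=13): L=124 R=152
Round 5 (k=5): L=152 R=131
Round 6 (k=26): L=131 R=205

Answer: 38,5 5,203 203,124 124,152 152,131 131,205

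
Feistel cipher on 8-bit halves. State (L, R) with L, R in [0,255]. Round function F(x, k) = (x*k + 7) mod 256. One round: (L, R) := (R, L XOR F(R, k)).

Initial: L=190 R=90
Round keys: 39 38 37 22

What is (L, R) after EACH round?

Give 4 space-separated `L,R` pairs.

Answer: 90,3 3,35 35,21 21,246

Derivation:
Round 1 (k=39): L=90 R=3
Round 2 (k=38): L=3 R=35
Round 3 (k=37): L=35 R=21
Round 4 (k=22): L=21 R=246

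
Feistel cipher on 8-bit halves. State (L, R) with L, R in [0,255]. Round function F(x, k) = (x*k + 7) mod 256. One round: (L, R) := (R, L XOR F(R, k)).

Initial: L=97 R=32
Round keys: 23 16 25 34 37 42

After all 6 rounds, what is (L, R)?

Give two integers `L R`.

Answer: 87 237

Derivation:
Round 1 (k=23): L=32 R=134
Round 2 (k=16): L=134 R=71
Round 3 (k=25): L=71 R=112
Round 4 (k=34): L=112 R=160
Round 5 (k=37): L=160 R=87
Round 6 (k=42): L=87 R=237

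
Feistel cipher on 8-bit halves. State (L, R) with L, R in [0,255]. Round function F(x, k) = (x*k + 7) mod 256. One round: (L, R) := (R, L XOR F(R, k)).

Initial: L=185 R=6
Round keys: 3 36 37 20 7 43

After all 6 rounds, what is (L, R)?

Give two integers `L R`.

Answer: 77 128

Derivation:
Round 1 (k=3): L=6 R=160
Round 2 (k=36): L=160 R=129
Round 3 (k=37): L=129 R=12
Round 4 (k=20): L=12 R=118
Round 5 (k=7): L=118 R=77
Round 6 (k=43): L=77 R=128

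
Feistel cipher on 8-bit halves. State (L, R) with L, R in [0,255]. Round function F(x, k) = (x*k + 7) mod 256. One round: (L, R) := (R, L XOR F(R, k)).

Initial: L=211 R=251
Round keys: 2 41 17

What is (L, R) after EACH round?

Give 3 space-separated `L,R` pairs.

Answer: 251,46 46,158 158,171

Derivation:
Round 1 (k=2): L=251 R=46
Round 2 (k=41): L=46 R=158
Round 3 (k=17): L=158 R=171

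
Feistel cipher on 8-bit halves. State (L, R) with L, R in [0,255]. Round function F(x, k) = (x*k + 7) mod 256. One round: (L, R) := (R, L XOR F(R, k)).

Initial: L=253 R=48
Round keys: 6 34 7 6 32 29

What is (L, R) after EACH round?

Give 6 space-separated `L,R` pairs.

Round 1 (k=6): L=48 R=218
Round 2 (k=34): L=218 R=203
Round 3 (k=7): L=203 R=78
Round 4 (k=6): L=78 R=16
Round 5 (k=32): L=16 R=73
Round 6 (k=29): L=73 R=92

Answer: 48,218 218,203 203,78 78,16 16,73 73,92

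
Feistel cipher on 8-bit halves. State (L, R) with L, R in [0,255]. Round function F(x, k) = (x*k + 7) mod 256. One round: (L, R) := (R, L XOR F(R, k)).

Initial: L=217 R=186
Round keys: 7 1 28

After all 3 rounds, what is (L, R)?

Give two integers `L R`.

Answer: 113 167

Derivation:
Round 1 (k=7): L=186 R=196
Round 2 (k=1): L=196 R=113
Round 3 (k=28): L=113 R=167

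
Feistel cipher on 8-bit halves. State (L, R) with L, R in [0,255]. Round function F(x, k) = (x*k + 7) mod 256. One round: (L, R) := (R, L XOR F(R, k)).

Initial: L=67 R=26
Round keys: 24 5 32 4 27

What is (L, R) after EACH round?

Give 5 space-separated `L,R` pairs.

Round 1 (k=24): L=26 R=52
Round 2 (k=5): L=52 R=17
Round 3 (k=32): L=17 R=19
Round 4 (k=4): L=19 R=66
Round 5 (k=27): L=66 R=238

Answer: 26,52 52,17 17,19 19,66 66,238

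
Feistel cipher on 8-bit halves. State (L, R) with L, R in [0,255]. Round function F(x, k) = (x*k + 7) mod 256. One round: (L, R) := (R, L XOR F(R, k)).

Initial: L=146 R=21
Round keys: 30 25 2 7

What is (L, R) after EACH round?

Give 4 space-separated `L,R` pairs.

Answer: 21,239 239,75 75,114 114,110

Derivation:
Round 1 (k=30): L=21 R=239
Round 2 (k=25): L=239 R=75
Round 3 (k=2): L=75 R=114
Round 4 (k=7): L=114 R=110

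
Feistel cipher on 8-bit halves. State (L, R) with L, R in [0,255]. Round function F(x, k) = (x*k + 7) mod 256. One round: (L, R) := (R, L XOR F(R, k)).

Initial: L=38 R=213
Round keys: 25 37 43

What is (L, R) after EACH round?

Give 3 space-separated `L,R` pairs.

Answer: 213,242 242,212 212,81

Derivation:
Round 1 (k=25): L=213 R=242
Round 2 (k=37): L=242 R=212
Round 3 (k=43): L=212 R=81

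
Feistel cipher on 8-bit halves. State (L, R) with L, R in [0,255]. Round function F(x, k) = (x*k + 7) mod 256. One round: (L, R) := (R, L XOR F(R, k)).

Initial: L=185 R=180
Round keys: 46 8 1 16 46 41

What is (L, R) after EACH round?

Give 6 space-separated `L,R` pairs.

Answer: 180,230 230,131 131,108 108,68 68,83 83,22

Derivation:
Round 1 (k=46): L=180 R=230
Round 2 (k=8): L=230 R=131
Round 3 (k=1): L=131 R=108
Round 4 (k=16): L=108 R=68
Round 5 (k=46): L=68 R=83
Round 6 (k=41): L=83 R=22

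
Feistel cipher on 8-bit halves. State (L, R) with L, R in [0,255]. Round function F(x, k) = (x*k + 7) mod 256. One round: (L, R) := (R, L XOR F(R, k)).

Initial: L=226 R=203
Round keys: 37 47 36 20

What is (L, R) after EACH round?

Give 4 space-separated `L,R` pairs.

Round 1 (k=37): L=203 R=188
Round 2 (k=47): L=188 R=64
Round 3 (k=36): L=64 R=187
Round 4 (k=20): L=187 R=227

Answer: 203,188 188,64 64,187 187,227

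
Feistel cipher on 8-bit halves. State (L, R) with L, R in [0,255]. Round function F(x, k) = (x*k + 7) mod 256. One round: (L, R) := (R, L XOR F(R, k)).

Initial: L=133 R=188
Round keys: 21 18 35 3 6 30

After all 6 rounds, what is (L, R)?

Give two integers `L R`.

Round 1 (k=21): L=188 R=246
Round 2 (k=18): L=246 R=239
Round 3 (k=35): L=239 R=66
Round 4 (k=3): L=66 R=34
Round 5 (k=6): L=34 R=145
Round 6 (k=30): L=145 R=39

Answer: 145 39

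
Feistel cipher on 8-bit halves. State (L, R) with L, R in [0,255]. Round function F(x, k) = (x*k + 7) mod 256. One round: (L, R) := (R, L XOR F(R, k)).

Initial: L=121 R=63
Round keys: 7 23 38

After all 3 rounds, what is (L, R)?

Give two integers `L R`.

Round 1 (k=7): L=63 R=185
Round 2 (k=23): L=185 R=153
Round 3 (k=38): L=153 R=4

Answer: 153 4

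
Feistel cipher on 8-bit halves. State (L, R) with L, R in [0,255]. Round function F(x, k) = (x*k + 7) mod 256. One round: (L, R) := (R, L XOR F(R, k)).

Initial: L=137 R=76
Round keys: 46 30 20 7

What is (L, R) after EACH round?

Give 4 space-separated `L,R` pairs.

Answer: 76,38 38,55 55,117 117,13

Derivation:
Round 1 (k=46): L=76 R=38
Round 2 (k=30): L=38 R=55
Round 3 (k=20): L=55 R=117
Round 4 (k=7): L=117 R=13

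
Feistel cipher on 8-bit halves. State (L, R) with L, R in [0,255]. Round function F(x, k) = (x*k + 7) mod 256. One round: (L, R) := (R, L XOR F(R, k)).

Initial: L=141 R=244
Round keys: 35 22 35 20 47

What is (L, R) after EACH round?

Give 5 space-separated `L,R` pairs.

Round 1 (k=35): L=244 R=238
Round 2 (k=22): L=238 R=143
Round 3 (k=35): L=143 R=122
Round 4 (k=20): L=122 R=0
Round 5 (k=47): L=0 R=125

Answer: 244,238 238,143 143,122 122,0 0,125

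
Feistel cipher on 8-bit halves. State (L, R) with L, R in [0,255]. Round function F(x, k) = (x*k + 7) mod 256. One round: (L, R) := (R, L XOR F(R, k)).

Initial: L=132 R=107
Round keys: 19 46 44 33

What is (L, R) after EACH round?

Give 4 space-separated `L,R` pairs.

Round 1 (k=19): L=107 R=124
Round 2 (k=46): L=124 R=36
Round 3 (k=44): L=36 R=75
Round 4 (k=33): L=75 R=150

Answer: 107,124 124,36 36,75 75,150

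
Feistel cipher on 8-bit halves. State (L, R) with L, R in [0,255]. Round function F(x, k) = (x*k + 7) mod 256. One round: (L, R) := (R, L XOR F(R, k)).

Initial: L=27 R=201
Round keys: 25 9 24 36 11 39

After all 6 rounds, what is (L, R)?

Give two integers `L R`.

Round 1 (k=25): L=201 R=179
Round 2 (k=9): L=179 R=155
Round 3 (k=24): L=155 R=60
Round 4 (k=36): L=60 R=236
Round 5 (k=11): L=236 R=23
Round 6 (k=39): L=23 R=100

Answer: 23 100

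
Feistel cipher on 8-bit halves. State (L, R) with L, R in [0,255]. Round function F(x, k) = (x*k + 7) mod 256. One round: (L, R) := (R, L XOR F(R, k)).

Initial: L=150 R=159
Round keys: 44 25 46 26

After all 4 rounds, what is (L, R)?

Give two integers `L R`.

Answer: 188 140

Derivation:
Round 1 (k=44): L=159 R=205
Round 2 (k=25): L=205 R=147
Round 3 (k=46): L=147 R=188
Round 4 (k=26): L=188 R=140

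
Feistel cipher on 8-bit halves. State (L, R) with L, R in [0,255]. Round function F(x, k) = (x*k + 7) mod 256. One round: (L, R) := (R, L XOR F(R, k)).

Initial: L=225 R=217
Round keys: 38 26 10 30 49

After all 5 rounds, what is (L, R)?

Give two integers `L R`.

Round 1 (k=38): L=217 R=220
Round 2 (k=26): L=220 R=134
Round 3 (k=10): L=134 R=159
Round 4 (k=30): L=159 R=47
Round 5 (k=49): L=47 R=153

Answer: 47 153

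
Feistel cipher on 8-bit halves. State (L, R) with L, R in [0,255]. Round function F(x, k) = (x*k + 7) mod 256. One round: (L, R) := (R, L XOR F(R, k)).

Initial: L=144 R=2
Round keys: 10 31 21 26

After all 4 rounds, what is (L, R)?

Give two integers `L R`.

Answer: 182 93

Derivation:
Round 1 (k=10): L=2 R=139
Round 2 (k=31): L=139 R=222
Round 3 (k=21): L=222 R=182
Round 4 (k=26): L=182 R=93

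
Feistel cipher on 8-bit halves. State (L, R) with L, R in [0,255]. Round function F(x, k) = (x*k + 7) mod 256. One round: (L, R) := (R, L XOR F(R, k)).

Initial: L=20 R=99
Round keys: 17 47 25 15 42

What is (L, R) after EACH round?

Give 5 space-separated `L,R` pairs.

Answer: 99,142 142,122 122,127 127,2 2,36

Derivation:
Round 1 (k=17): L=99 R=142
Round 2 (k=47): L=142 R=122
Round 3 (k=25): L=122 R=127
Round 4 (k=15): L=127 R=2
Round 5 (k=42): L=2 R=36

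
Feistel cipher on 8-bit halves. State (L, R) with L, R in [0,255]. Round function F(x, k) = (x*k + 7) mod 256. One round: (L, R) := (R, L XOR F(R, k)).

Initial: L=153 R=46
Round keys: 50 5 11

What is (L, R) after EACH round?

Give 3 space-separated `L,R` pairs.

Round 1 (k=50): L=46 R=154
Round 2 (k=5): L=154 R=39
Round 3 (k=11): L=39 R=46

Answer: 46,154 154,39 39,46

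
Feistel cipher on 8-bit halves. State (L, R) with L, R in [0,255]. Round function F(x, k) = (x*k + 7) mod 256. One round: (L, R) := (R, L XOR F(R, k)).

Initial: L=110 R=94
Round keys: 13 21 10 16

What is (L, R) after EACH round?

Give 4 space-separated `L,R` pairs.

Round 1 (k=13): L=94 R=163
Round 2 (k=21): L=163 R=56
Round 3 (k=10): L=56 R=148
Round 4 (k=16): L=148 R=127

Answer: 94,163 163,56 56,148 148,127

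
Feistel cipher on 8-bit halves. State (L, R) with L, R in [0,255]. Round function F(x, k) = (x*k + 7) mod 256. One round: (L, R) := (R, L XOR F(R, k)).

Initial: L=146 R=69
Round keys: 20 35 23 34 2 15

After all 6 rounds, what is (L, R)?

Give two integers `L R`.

Answer: 162 187

Derivation:
Round 1 (k=20): L=69 R=249
Round 2 (k=35): L=249 R=87
Round 3 (k=23): L=87 R=33
Round 4 (k=34): L=33 R=62
Round 5 (k=2): L=62 R=162
Round 6 (k=15): L=162 R=187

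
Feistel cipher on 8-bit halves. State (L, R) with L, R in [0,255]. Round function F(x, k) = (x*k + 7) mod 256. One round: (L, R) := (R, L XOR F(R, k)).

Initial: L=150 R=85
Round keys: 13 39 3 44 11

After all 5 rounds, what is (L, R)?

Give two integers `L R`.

Round 1 (k=13): L=85 R=206
Round 2 (k=39): L=206 R=60
Round 3 (k=3): L=60 R=117
Round 4 (k=44): L=117 R=31
Round 5 (k=11): L=31 R=41

Answer: 31 41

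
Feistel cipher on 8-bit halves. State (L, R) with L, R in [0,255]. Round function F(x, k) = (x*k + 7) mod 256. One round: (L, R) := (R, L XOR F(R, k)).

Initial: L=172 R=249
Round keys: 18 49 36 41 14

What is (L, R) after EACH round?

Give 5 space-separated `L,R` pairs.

Round 1 (k=18): L=249 R=37
Round 2 (k=49): L=37 R=229
Round 3 (k=36): L=229 R=30
Round 4 (k=41): L=30 R=48
Round 5 (k=14): L=48 R=185

Answer: 249,37 37,229 229,30 30,48 48,185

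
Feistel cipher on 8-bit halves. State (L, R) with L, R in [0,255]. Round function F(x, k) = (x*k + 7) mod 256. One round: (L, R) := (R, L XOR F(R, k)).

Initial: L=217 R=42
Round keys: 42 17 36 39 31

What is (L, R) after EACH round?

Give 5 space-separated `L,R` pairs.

Answer: 42,50 50,115 115,1 1,93 93,75

Derivation:
Round 1 (k=42): L=42 R=50
Round 2 (k=17): L=50 R=115
Round 3 (k=36): L=115 R=1
Round 4 (k=39): L=1 R=93
Round 5 (k=31): L=93 R=75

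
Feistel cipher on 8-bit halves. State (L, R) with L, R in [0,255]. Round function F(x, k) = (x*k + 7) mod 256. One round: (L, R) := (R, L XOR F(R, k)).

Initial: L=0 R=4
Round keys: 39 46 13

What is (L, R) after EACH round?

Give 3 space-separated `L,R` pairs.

Round 1 (k=39): L=4 R=163
Round 2 (k=46): L=163 R=85
Round 3 (k=13): L=85 R=251

Answer: 4,163 163,85 85,251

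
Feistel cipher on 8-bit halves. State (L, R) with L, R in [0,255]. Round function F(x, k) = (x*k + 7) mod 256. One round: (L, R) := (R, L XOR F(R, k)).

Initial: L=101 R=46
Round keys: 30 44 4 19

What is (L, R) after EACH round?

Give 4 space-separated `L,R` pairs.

Round 1 (k=30): L=46 R=14
Round 2 (k=44): L=14 R=65
Round 3 (k=4): L=65 R=5
Round 4 (k=19): L=5 R=39

Answer: 46,14 14,65 65,5 5,39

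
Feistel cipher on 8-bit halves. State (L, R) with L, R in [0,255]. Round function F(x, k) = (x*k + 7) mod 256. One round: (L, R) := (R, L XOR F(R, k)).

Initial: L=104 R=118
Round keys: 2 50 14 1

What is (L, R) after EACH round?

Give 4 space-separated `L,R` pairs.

Answer: 118,155 155,59 59,218 218,218

Derivation:
Round 1 (k=2): L=118 R=155
Round 2 (k=50): L=155 R=59
Round 3 (k=14): L=59 R=218
Round 4 (k=1): L=218 R=218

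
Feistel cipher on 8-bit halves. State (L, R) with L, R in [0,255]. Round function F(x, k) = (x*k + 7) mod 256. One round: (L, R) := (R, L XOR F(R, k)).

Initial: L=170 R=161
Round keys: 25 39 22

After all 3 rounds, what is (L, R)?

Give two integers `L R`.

Round 1 (k=25): L=161 R=106
Round 2 (k=39): L=106 R=140
Round 3 (k=22): L=140 R=101

Answer: 140 101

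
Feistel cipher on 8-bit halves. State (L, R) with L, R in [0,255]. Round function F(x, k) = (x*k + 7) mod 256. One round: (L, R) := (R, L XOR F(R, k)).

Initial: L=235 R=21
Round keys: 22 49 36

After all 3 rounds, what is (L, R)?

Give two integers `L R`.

Answer: 240 249

Derivation:
Round 1 (k=22): L=21 R=62
Round 2 (k=49): L=62 R=240
Round 3 (k=36): L=240 R=249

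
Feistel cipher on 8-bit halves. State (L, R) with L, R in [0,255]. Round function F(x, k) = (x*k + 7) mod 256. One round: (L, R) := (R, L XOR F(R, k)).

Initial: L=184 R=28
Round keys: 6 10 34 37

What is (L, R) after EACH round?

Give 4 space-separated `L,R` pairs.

Round 1 (k=6): L=28 R=23
Round 2 (k=10): L=23 R=241
Round 3 (k=34): L=241 R=30
Round 4 (k=37): L=30 R=172

Answer: 28,23 23,241 241,30 30,172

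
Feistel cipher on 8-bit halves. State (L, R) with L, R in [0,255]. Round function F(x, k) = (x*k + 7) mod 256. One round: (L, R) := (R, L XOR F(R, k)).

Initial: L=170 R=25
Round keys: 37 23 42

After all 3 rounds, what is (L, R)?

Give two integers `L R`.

Round 1 (k=37): L=25 R=14
Round 2 (k=23): L=14 R=80
Round 3 (k=42): L=80 R=41

Answer: 80 41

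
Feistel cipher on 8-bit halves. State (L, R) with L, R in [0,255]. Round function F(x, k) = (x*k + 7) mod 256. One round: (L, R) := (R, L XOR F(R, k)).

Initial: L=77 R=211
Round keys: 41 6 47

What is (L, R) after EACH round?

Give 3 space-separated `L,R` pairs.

Answer: 211,159 159,18 18,202

Derivation:
Round 1 (k=41): L=211 R=159
Round 2 (k=6): L=159 R=18
Round 3 (k=47): L=18 R=202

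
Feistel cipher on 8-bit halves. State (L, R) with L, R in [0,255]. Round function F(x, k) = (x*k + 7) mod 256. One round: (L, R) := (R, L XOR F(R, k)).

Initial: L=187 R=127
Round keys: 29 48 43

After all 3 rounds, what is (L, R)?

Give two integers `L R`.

Round 1 (k=29): L=127 R=209
Round 2 (k=48): L=209 R=72
Round 3 (k=43): L=72 R=206

Answer: 72 206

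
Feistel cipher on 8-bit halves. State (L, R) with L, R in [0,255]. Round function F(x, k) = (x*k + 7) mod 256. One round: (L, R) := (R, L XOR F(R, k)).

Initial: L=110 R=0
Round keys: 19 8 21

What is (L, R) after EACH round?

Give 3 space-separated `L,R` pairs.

Answer: 0,105 105,79 79,235

Derivation:
Round 1 (k=19): L=0 R=105
Round 2 (k=8): L=105 R=79
Round 3 (k=21): L=79 R=235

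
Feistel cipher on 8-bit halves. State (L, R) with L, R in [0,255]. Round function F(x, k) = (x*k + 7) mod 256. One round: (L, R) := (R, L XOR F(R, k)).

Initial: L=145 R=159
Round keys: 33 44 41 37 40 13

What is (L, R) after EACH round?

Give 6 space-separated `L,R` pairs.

Round 1 (k=33): L=159 R=23
Round 2 (k=44): L=23 R=100
Round 3 (k=41): L=100 R=28
Round 4 (k=37): L=28 R=119
Round 5 (k=40): L=119 R=131
Round 6 (k=13): L=131 R=217

Answer: 159,23 23,100 100,28 28,119 119,131 131,217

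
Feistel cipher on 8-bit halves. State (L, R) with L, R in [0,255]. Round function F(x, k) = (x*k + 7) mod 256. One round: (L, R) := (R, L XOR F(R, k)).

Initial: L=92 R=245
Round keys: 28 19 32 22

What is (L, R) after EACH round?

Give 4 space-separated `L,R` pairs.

Answer: 245,143 143,81 81,168 168,38

Derivation:
Round 1 (k=28): L=245 R=143
Round 2 (k=19): L=143 R=81
Round 3 (k=32): L=81 R=168
Round 4 (k=22): L=168 R=38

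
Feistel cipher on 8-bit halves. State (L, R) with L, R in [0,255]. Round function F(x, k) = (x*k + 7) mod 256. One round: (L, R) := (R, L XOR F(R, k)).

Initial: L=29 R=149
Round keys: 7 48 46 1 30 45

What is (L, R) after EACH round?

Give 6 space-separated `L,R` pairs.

Round 1 (k=7): L=149 R=7
Round 2 (k=48): L=7 R=194
Round 3 (k=46): L=194 R=228
Round 4 (k=1): L=228 R=41
Round 5 (k=30): L=41 R=49
Round 6 (k=45): L=49 R=141

Answer: 149,7 7,194 194,228 228,41 41,49 49,141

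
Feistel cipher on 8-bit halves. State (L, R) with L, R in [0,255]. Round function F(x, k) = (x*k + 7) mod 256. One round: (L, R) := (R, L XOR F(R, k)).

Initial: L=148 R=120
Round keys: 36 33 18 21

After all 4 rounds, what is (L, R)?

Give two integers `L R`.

Round 1 (k=36): L=120 R=115
Round 2 (k=33): L=115 R=162
Round 3 (k=18): L=162 R=24
Round 4 (k=21): L=24 R=93

Answer: 24 93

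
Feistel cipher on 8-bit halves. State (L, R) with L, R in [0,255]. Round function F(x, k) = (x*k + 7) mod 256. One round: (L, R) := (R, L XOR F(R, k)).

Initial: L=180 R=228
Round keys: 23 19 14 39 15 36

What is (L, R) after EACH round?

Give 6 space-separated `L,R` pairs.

Round 1 (k=23): L=228 R=55
Round 2 (k=19): L=55 R=248
Round 3 (k=14): L=248 R=160
Round 4 (k=39): L=160 R=159
Round 5 (k=15): L=159 R=248
Round 6 (k=36): L=248 R=120

Answer: 228,55 55,248 248,160 160,159 159,248 248,120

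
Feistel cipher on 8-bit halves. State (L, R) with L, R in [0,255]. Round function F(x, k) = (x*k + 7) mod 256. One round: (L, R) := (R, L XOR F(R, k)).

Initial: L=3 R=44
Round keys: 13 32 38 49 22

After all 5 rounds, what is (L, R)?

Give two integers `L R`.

Round 1 (k=13): L=44 R=64
Round 2 (k=32): L=64 R=43
Round 3 (k=38): L=43 R=41
Round 4 (k=49): L=41 R=203
Round 5 (k=22): L=203 R=80

Answer: 203 80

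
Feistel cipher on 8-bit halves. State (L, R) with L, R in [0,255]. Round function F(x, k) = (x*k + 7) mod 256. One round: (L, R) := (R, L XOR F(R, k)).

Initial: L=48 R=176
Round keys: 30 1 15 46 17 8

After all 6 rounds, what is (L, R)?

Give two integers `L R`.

Round 1 (k=30): L=176 R=151
Round 2 (k=1): L=151 R=46
Round 3 (k=15): L=46 R=46
Round 4 (k=46): L=46 R=101
Round 5 (k=17): L=101 R=146
Round 6 (k=8): L=146 R=242

Answer: 146 242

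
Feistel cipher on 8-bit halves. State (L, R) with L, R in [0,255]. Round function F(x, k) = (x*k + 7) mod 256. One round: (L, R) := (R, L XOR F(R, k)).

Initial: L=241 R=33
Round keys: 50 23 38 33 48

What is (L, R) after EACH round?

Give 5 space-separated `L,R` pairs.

Answer: 33,136 136,30 30,243 243,68 68,52

Derivation:
Round 1 (k=50): L=33 R=136
Round 2 (k=23): L=136 R=30
Round 3 (k=38): L=30 R=243
Round 4 (k=33): L=243 R=68
Round 5 (k=48): L=68 R=52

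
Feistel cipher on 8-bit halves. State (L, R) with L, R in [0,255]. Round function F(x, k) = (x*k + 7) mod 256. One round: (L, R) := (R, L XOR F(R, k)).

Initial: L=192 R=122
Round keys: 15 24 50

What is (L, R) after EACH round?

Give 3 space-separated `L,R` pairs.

Round 1 (k=15): L=122 R=237
Round 2 (k=24): L=237 R=69
Round 3 (k=50): L=69 R=108

Answer: 122,237 237,69 69,108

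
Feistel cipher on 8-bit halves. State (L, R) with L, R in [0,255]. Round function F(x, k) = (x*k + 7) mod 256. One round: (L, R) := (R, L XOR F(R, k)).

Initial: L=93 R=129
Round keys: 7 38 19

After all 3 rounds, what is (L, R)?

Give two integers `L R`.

Answer: 216 220

Derivation:
Round 1 (k=7): L=129 R=211
Round 2 (k=38): L=211 R=216
Round 3 (k=19): L=216 R=220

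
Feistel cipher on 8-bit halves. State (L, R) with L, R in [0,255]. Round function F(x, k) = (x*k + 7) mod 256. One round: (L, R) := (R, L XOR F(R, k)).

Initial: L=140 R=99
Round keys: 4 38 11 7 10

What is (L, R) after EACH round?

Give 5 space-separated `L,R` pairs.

Round 1 (k=4): L=99 R=31
Round 2 (k=38): L=31 R=194
Round 3 (k=11): L=194 R=66
Round 4 (k=7): L=66 R=23
Round 5 (k=10): L=23 R=175

Answer: 99,31 31,194 194,66 66,23 23,175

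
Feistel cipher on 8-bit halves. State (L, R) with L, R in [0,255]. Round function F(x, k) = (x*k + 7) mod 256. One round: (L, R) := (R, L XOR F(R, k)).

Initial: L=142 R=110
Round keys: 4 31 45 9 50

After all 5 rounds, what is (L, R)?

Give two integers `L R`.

Round 1 (k=4): L=110 R=49
Round 2 (k=31): L=49 R=152
Round 3 (k=45): L=152 R=142
Round 4 (k=9): L=142 R=157
Round 5 (k=50): L=157 R=63

Answer: 157 63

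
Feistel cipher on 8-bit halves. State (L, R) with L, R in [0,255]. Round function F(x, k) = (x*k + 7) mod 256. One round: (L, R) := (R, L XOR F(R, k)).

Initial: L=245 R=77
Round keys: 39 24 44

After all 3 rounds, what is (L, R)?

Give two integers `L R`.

Round 1 (k=39): L=77 R=55
Round 2 (k=24): L=55 R=98
Round 3 (k=44): L=98 R=232

Answer: 98 232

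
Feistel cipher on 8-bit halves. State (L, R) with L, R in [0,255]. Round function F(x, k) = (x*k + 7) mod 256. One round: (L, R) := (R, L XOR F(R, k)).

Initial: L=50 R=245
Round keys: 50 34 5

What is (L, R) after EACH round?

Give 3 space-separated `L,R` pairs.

Round 1 (k=50): L=245 R=211
Round 2 (k=34): L=211 R=248
Round 3 (k=5): L=248 R=12

Answer: 245,211 211,248 248,12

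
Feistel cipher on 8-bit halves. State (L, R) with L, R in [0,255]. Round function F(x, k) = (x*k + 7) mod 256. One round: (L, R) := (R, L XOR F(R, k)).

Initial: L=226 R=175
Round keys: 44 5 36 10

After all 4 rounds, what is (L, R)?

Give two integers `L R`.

Answer: 106 96

Derivation:
Round 1 (k=44): L=175 R=249
Round 2 (k=5): L=249 R=75
Round 3 (k=36): L=75 R=106
Round 4 (k=10): L=106 R=96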